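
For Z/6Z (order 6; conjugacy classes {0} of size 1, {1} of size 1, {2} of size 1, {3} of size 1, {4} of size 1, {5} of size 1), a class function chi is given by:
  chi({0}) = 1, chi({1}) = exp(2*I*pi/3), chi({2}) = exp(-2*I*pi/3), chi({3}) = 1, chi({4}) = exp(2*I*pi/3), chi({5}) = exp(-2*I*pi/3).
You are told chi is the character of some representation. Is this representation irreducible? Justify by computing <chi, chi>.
Irreducible: <chi, chi> = 1.

Reasoning: <chi, chi> = (1/|G|) sum_C |C| * |chi(C)|^2 = (1/6)[1*|1|^2 + 1*|exp(2*I*pi/3)|^2 + 1*|exp(-2*I*pi/3)|^2 + 1*|1|^2 + 1*|exp(2*I*pi/3)|^2 + 1*|exp(-2*I*pi/3)|^2]
  = (1/6)[(1) + (1) + (1) + (1) + (1) + (1)] = 6/6 = 1.
(Exp terms are combined using exp(i*s)*conj(exp(i*t)) = exp(i*(s-t)), and sums of them are collapsed using the identity that for every m > 1 the m distinct m-th roots of unity sum to 0, e.g. 1 + exp(2*I*pi/3) + exp(-2*I*pi/3) = 0.)
A character is irreducible iff <chi, chi> = 1, so this representation is irreducible.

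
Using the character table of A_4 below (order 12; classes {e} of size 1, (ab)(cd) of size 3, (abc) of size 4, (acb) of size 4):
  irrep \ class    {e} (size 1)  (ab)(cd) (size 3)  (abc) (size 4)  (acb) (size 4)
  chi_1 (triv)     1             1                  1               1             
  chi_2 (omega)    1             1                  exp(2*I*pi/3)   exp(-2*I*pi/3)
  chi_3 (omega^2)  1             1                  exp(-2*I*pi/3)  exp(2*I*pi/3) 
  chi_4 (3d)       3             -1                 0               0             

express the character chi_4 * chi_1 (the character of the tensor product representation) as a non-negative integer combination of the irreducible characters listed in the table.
chi_4 tensor chi_1 = chi_4 (all other irreducibles have multiplicity 0).

Derivation: The character of a tensor product is the pointwise product (chi_4 * chi_1)(C) = chi_4(C) * chi_1(C):
  {e}: (3)*(1), (ab)(cd): (-1)*(1), (abc): (0)*(1), (acb): (0)*(1)
so (chi_4 * chi_1) takes values
  {e} -> 3, (ab)(cd) -> -1, (abc) -> 0, (acb) -> 0.
Now take the inner product of this character with each irreducible chi from the table, <chi_4*chi_1, chi> = (1/12) sum_C |C| (chi_4*chi_1)(C) conj(chi(C)):
  <chi_4*chi_1, chi_1> = (1/12)[1*(3)*conj(1) + 3*(-1)*conj(1) + 4*(0)*conj(1) + 4*(0)*conj(1)]
      = (1/12)[(3) + (-3) + (0) + (0)] = 0/12 = 0
  <chi_4*chi_1, chi_2> = (1/12)[1*(3)*conj(1) + 3*(-1)*conj(1) + 4*(0)*conj(exp(2*I*pi/3)) + 4*(0)*conj(exp(-2*I*pi/3))]
      = (1/12)[(3) + (-3) + (0) + (0)] = 0/12 = 0
  <chi_4*chi_1, chi_3> = (1/12)[1*(3)*conj(1) + 3*(-1)*conj(1) + 4*(0)*conj(exp(-2*I*pi/3)) + 4*(0)*conj(exp(2*I*pi/3))]
      = (1/12)[(3) + (-3) + (0) + (0)] = 0/12 = 0
  <chi_4*chi_1, chi_4> = (1/12)[1*(3)*conj(3) + 3*(-1)*conj(-1) + 4*(0)*conj(0) + 4*(0)*conj(0)]
      = (1/12)[(9) + (3) + (0) + (0)] = 12/12 = 1
(Exp terms are combined using exp(i*s)*conj(exp(i*t)) = exp(i*(s-t)), and sums of them are collapsed using the identity that for every m > 1 the m distinct m-th roots of unity sum to 0, e.g. 1 + exp(2*I*pi/3) + exp(-2*I*pi/3) = 0.)
Hence the multiplicities are chi_4: 1. Dimension check: dim(chi_4)*dim(chi_1) = 3*1 = 3 and sum (mult * dim) = 1*3 = 3.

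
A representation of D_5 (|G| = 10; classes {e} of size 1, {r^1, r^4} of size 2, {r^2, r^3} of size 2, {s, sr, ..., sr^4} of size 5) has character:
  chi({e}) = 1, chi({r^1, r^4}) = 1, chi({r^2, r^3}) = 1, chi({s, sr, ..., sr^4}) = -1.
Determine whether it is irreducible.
Irreducible: <chi, chi> = 1.

Reasoning: <chi, chi> = (1/|G|) sum_C |C| * |chi(C)|^2 = (1/10)[1*|1|^2 + 2*|1|^2 + 2*|1|^2 + 5*|-1|^2]
  = (1/10)[(1) + (2) + (2) + (5)] = 10/10 = 1.
A character is irreducible iff <chi, chi> = 1, so this representation is irreducible.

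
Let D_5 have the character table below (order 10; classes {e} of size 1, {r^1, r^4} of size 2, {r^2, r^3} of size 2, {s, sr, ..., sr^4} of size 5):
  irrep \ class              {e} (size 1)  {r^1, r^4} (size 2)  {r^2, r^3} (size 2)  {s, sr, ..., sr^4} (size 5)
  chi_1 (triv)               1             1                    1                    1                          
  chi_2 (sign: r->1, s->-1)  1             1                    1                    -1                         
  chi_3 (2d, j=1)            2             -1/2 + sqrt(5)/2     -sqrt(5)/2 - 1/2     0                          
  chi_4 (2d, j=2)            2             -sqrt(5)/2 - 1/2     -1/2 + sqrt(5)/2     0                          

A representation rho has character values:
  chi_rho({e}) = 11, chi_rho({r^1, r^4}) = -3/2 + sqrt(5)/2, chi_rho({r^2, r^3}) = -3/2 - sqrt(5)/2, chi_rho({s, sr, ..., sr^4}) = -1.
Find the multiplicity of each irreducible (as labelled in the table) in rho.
Multiplicities: chi_1: 0, chi_2: 1, chi_3: 3, chi_4: 2.

Proof sketch: Use <chi_rho, chi> = (1/|G|) sum_C |C| * chi_rho(C) * conj(chi(C)) with |G| = 10 for each irreducible chi in the table:
  <chi_rho, chi_1> = (1/10)[1*(11)*conj(1) + 2*(-3/2 + sqrt(5)/2)*conj(1) + 2*(-3/2 - sqrt(5)/2)*conj(1) + 5*(-1)*conj(1)]
      = (1/10)[(11) + (-3 + sqrt(5)) + (-3 - sqrt(5)) + (-5)] = 0/10 = 0
  <chi_rho, chi_2> = (1/10)[1*(11)*conj(1) + 2*(-3/2 + sqrt(5)/2)*conj(1) + 2*(-3/2 - sqrt(5)/2)*conj(1) + 5*(-1)*conj(-1)]
      = (1/10)[(11) + (-3 + sqrt(5)) + (-3 - sqrt(5)) + (5)] = 10/10 = 1
  <chi_rho, chi_3> = (1/10)[1*(11)*conj(2) + 2*(-3/2 + sqrt(5)/2)*conj(-1/2 + sqrt(5)/2) + 2*(-3/2 - sqrt(5)/2)*conj(-sqrt(5)/2 - 1/2) + 5*(-1)*conj(0)]
      = (1/10)[(22) + (4 - 2*sqrt(5)) + (4 + 2*sqrt(5)) + (0)] = 30/10 = 3
  <chi_rho, chi_4> = (1/10)[1*(11)*conj(2) + 2*(-3/2 + sqrt(5)/2)*conj(-sqrt(5)/2 - 1/2) + 2*(-3/2 - sqrt(5)/2)*conj(-1/2 + sqrt(5)/2) + 5*(-1)*conj(0)]
      = (1/10)[(22) + (-1 + sqrt(5)) + (-sqrt(5) - 1) + (0)] = 20/10 = 2
Dimension check: dim(rho) = sum (mult * dim) = 0*1 + 1*1 + 3*2 + 2*2 = 11 = chi_rho(e) = 11.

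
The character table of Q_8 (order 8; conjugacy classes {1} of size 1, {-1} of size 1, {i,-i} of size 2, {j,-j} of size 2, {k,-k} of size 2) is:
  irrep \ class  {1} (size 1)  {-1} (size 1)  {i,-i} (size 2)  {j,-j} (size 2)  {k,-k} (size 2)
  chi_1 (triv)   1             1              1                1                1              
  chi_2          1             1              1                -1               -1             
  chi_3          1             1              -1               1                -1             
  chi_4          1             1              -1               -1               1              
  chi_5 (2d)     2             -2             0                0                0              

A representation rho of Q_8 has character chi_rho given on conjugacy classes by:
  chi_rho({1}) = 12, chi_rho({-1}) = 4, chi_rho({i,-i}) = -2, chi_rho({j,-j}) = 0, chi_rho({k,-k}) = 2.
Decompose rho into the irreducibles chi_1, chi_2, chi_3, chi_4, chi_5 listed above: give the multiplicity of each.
Multiplicities: chi_1: 2, chi_2: 1, chi_3: 2, chi_4: 3, chi_5: 2.

Argument: Use <chi_rho, chi> = (1/|G|) sum_C |C| * chi_rho(C) * conj(chi(C)) with |G| = 8 for each irreducible chi in the table:
  <chi_rho, chi_1> = (1/8)[1*(12)*conj(1) + 1*(4)*conj(1) + 2*(-2)*conj(1) + 2*(0)*conj(1) + 2*(2)*conj(1)]
      = (1/8)[(12) + (4) + (-4) + (0) + (4)] = 16/8 = 2
  <chi_rho, chi_2> = (1/8)[1*(12)*conj(1) + 1*(4)*conj(1) + 2*(-2)*conj(1) + 2*(0)*conj(-1) + 2*(2)*conj(-1)]
      = (1/8)[(12) + (4) + (-4) + (0) + (-4)] = 8/8 = 1
  <chi_rho, chi_3> = (1/8)[1*(12)*conj(1) + 1*(4)*conj(1) + 2*(-2)*conj(-1) + 2*(0)*conj(1) + 2*(2)*conj(-1)]
      = (1/8)[(12) + (4) + (4) + (0) + (-4)] = 16/8 = 2
  <chi_rho, chi_4> = (1/8)[1*(12)*conj(1) + 1*(4)*conj(1) + 2*(-2)*conj(-1) + 2*(0)*conj(-1) + 2*(2)*conj(1)]
      = (1/8)[(12) + (4) + (4) + (0) + (4)] = 24/8 = 3
  <chi_rho, chi_5> = (1/8)[1*(12)*conj(2) + 1*(4)*conj(-2) + 2*(-2)*conj(0) + 2*(0)*conj(0) + 2*(2)*conj(0)]
      = (1/8)[(24) + (-8) + (0) + (0) + (0)] = 16/8 = 2
Dimension check: dim(rho) = sum (mult * dim) = 2*1 + 1*1 + 2*1 + 3*1 + 2*2 = 12 = chi_rho(e) = 12.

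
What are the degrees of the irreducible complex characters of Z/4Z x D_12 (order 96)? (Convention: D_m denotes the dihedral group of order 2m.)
Dimensions: 1, 1, 1, 1, 1, 1, 1, 1, 1, 1, 1, 1, 1, 1, 1, 1, 2, 2, 2, 2, 2, 2, 2, 2, 2, 2, 2, 2, 2, 2, 2, 2, 2, 2, 2, 2

Justification: There are 36 irreducibles (= number of conjugacy classes). Their dimensions d_i satisfy sum d_i^2 = |G| = 96: 1 + 1 + 1 + 1 + 1 + 1 + 1 + 1 + 1 + 1 + 1 + 1 + 1 + 1 + 1 + 1 + 4 + 4 + 4 + 4 + 4 + 4 + 4 + 4 + 4 + 4 + 4 + 4 + 4 + 4 + 4 + 4 + 4 + 4 + 4 + 4 = 96. (For the product with Z/4Z: each of the 4 1-dim characters of Z/4Z tensors with each irrep of D_12, giving 4 copies of each D_12-dimension.)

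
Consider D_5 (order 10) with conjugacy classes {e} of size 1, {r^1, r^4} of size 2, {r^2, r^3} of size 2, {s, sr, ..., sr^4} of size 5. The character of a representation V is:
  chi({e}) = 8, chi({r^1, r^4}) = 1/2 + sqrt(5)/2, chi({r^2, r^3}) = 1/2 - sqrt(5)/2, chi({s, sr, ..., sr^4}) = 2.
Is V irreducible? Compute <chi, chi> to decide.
Not irreducible (reducible): <chi, chi> = 9 > 1.

Proof sketch: <chi, chi> = (1/|G|) sum_C |C| * |chi(C)|^2 = (1/10)[1*|8|^2 + 2*|1/2 + sqrt(5)/2|^2 + 2*|1/2 - sqrt(5)/2|^2 + 5*|2|^2]
  = (1/10)[(64) + (sqrt(5) + 3) + (3 - sqrt(5)) + (20)] = 90/10 = 9.
A character is irreducible iff <chi, chi> = 1, so this representation is reducible.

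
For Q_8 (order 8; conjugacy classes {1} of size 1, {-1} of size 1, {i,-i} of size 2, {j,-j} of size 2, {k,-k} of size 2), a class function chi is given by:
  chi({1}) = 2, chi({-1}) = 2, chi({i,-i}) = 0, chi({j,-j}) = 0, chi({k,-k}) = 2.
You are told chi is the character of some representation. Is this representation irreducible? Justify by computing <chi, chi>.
Not irreducible (reducible): <chi, chi> = 2 > 1.

Why: <chi, chi> = (1/|G|) sum_C |C| * |chi(C)|^2 = (1/8)[1*|2|^2 + 1*|2|^2 + 2*|0|^2 + 2*|0|^2 + 2*|2|^2]
  = (1/8)[(4) + (4) + (0) + (0) + (8)] = 16/8 = 2.
A character is irreducible iff <chi, chi> = 1, so this representation is reducible.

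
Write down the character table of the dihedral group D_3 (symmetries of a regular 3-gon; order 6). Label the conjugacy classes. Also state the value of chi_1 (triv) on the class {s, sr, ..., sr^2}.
Conjugacy classes: {e} of size 1, {r^1, r^2} of size 2, {s, sr, ..., sr^2} of size 3.
Character table:
  irrep \ class              {e} (size 1)  {r^1, r^2} (size 2)  {s, sr, ..., sr^2} (size 3)
  chi_1 (triv)               1             1                    1                          
  chi_2 (sign: r->1, s->-1)  1             1                    -1                         
  chi_3 (2d, j=1)            2             -1                   0                          

Spot check: chi_1 (triv) on {s, sr, ..., sr^2} = 1.

Reasoning: D_3 has order 2*3 = 6 with 3 conjugacy classes, hence 3 irreducibles. Sum of squared dims 1 + 1 + 4 = 6 = |G|. Linear characters come from the abelianisation; the 2-dimensional irreps have character r^k -> 2*cos(2*pi*j*k/3), reflections -> 0.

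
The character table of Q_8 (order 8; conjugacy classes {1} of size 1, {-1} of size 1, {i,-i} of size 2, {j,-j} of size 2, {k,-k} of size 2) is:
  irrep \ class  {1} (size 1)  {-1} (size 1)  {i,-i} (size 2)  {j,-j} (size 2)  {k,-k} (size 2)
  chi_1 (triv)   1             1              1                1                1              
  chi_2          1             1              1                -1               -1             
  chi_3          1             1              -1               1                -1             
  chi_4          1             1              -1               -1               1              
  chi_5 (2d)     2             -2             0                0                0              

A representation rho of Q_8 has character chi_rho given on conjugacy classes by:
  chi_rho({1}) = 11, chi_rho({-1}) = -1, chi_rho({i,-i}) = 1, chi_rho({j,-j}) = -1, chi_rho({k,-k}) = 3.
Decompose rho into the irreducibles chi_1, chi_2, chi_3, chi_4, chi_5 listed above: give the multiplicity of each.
Multiplicities: chi_1: 2, chi_2: 1, chi_3: 0, chi_4: 2, chi_5: 3.

Reasoning: Use <chi_rho, chi> = (1/|G|) sum_C |C| * chi_rho(C) * conj(chi(C)) with |G| = 8 for each irreducible chi in the table:
  <chi_rho, chi_1> = (1/8)[1*(11)*conj(1) + 1*(-1)*conj(1) + 2*(1)*conj(1) + 2*(-1)*conj(1) + 2*(3)*conj(1)]
      = (1/8)[(11) + (-1) + (2) + (-2) + (6)] = 16/8 = 2
  <chi_rho, chi_2> = (1/8)[1*(11)*conj(1) + 1*(-1)*conj(1) + 2*(1)*conj(1) + 2*(-1)*conj(-1) + 2*(3)*conj(-1)]
      = (1/8)[(11) + (-1) + (2) + (2) + (-6)] = 8/8 = 1
  <chi_rho, chi_3> = (1/8)[1*(11)*conj(1) + 1*(-1)*conj(1) + 2*(1)*conj(-1) + 2*(-1)*conj(1) + 2*(3)*conj(-1)]
      = (1/8)[(11) + (-1) + (-2) + (-2) + (-6)] = 0/8 = 0
  <chi_rho, chi_4> = (1/8)[1*(11)*conj(1) + 1*(-1)*conj(1) + 2*(1)*conj(-1) + 2*(-1)*conj(-1) + 2*(3)*conj(1)]
      = (1/8)[(11) + (-1) + (-2) + (2) + (6)] = 16/8 = 2
  <chi_rho, chi_5> = (1/8)[1*(11)*conj(2) + 1*(-1)*conj(-2) + 2*(1)*conj(0) + 2*(-1)*conj(0) + 2*(3)*conj(0)]
      = (1/8)[(22) + (2) + (0) + (0) + (0)] = 24/8 = 3
Dimension check: dim(rho) = sum (mult * dim) = 2*1 + 1*1 + 0*1 + 2*1 + 3*2 = 11 = chi_rho(e) = 11.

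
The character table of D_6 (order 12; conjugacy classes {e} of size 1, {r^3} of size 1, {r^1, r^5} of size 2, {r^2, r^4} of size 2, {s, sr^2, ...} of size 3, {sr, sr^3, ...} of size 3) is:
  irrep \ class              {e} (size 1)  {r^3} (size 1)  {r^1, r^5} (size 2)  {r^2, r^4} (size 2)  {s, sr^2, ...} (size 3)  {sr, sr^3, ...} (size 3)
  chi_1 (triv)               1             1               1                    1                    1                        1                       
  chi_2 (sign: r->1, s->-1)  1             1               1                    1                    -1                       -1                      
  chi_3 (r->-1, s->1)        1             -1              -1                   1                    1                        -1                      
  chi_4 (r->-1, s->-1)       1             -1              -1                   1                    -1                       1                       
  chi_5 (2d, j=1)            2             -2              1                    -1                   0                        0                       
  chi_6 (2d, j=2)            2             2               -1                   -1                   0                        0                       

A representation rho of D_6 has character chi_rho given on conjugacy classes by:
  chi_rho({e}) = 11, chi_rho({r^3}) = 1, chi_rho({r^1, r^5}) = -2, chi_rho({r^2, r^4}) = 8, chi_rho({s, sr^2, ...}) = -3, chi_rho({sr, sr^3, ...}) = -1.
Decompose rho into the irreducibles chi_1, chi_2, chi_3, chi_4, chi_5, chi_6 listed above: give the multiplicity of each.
Multiplicities: chi_1: 1, chi_2: 3, chi_3: 2, chi_4: 3, chi_5: 0, chi_6: 1.

Why: Use <chi_rho, chi> = (1/|G|) sum_C |C| * chi_rho(C) * conj(chi(C)) with |G| = 12 for each irreducible chi in the table:
  <chi_rho, chi_1> = (1/12)[1*(11)*conj(1) + 1*(1)*conj(1) + 2*(-2)*conj(1) + 2*(8)*conj(1) + 3*(-3)*conj(1) + 3*(-1)*conj(1)]
      = (1/12)[(11) + (1) + (-4) + (16) + (-9) + (-3)] = 12/12 = 1
  <chi_rho, chi_2> = (1/12)[1*(11)*conj(1) + 1*(1)*conj(1) + 2*(-2)*conj(1) + 2*(8)*conj(1) + 3*(-3)*conj(-1) + 3*(-1)*conj(-1)]
      = (1/12)[(11) + (1) + (-4) + (16) + (9) + (3)] = 36/12 = 3
  <chi_rho, chi_3> = (1/12)[1*(11)*conj(1) + 1*(1)*conj(-1) + 2*(-2)*conj(-1) + 2*(8)*conj(1) + 3*(-3)*conj(1) + 3*(-1)*conj(-1)]
      = (1/12)[(11) + (-1) + (4) + (16) + (-9) + (3)] = 24/12 = 2
  <chi_rho, chi_4> = (1/12)[1*(11)*conj(1) + 1*(1)*conj(-1) + 2*(-2)*conj(-1) + 2*(8)*conj(1) + 3*(-3)*conj(-1) + 3*(-1)*conj(1)]
      = (1/12)[(11) + (-1) + (4) + (16) + (9) + (-3)] = 36/12 = 3
  <chi_rho, chi_5> = (1/12)[1*(11)*conj(2) + 1*(1)*conj(-2) + 2*(-2)*conj(1) + 2*(8)*conj(-1) + 3*(-3)*conj(0) + 3*(-1)*conj(0)]
      = (1/12)[(22) + (-2) + (-4) + (-16) + (0) + (0)] = 0/12 = 0
  <chi_rho, chi_6> = (1/12)[1*(11)*conj(2) + 1*(1)*conj(2) + 2*(-2)*conj(-1) + 2*(8)*conj(-1) + 3*(-3)*conj(0) + 3*(-1)*conj(0)]
      = (1/12)[(22) + (2) + (4) + (-16) + (0) + (0)] = 12/12 = 1
Dimension check: dim(rho) = sum (mult * dim) = 1*1 + 3*1 + 2*1 + 3*1 + 0*2 + 1*2 = 11 = chi_rho(e) = 11.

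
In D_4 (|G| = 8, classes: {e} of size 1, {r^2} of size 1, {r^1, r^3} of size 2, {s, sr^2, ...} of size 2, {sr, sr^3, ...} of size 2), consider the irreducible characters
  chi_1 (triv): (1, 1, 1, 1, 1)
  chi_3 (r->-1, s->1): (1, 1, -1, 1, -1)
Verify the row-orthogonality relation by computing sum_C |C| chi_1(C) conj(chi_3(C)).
Sum = 0; so <chi_1, chi_3> = 0 (distinct irreducibles are orthogonal).

Argument: Compute term by term over conjugacy classes (|C| * chi_1(C) * conj(chi_3(C))):
  1*(1)*conj(1) + 1*(1)*conj(1) + 2*(1)*conj(-1) + 2*(1)*conj(1) + 2*(1)*conj(-1)
  = (1) + (1) + (-2) + (2) + (-2)
  = 0.
Dividing by |G| = 8 gives 0/8 = 0, matching the row-orthogonality relation <chi_1, chi_3> = [chi_1 = chi_3].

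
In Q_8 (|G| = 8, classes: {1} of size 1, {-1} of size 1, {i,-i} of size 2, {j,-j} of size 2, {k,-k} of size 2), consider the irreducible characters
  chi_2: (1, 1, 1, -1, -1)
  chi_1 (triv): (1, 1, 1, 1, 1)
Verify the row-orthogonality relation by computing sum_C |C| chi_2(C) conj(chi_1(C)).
Sum = 0; so <chi_2, chi_1> = 0 (distinct irreducibles are orthogonal).

Proof sketch: Compute term by term over conjugacy classes (|C| * chi_2(C) * conj(chi_1(C))):
  1*(1)*conj(1) + 1*(1)*conj(1) + 2*(1)*conj(1) + 2*(-1)*conj(1) + 2*(-1)*conj(1)
  = (1) + (1) + (2) + (-2) + (-2)
  = 0.
Dividing by |G| = 8 gives 0/8 = 0, matching the row-orthogonality relation <chi_2, chi_1> = [chi_2 = chi_1].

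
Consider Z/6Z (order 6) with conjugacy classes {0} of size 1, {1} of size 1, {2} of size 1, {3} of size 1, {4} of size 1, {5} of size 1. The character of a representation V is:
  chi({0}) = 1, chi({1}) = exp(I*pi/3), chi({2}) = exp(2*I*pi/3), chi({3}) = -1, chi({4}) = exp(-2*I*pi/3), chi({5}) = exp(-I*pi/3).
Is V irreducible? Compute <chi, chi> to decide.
Irreducible: <chi, chi> = 1.

Proof sketch: <chi, chi> = (1/|G|) sum_C |C| * |chi(C)|^2 = (1/6)[1*|1|^2 + 1*|exp(I*pi/3)|^2 + 1*|exp(2*I*pi/3)|^2 + 1*|-1|^2 + 1*|exp(-2*I*pi/3)|^2 + 1*|exp(-I*pi/3)|^2]
  = (1/6)[(1) + (1) + (1) + (1) + (1) + (1)] = 6/6 = 1.
(Exp terms are combined using exp(i*s)*conj(exp(i*t)) = exp(i*(s-t)), and sums of them are collapsed using the identity that for every m > 1 the m distinct m-th roots of unity sum to 0, e.g. 1 + exp(2*I*pi/3) + exp(-2*I*pi/3) = 0.)
A character is irreducible iff <chi, chi> = 1, so this representation is irreducible.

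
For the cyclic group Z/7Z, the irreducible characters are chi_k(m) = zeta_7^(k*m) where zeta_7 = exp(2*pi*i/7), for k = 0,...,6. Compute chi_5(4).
chi_5(4) = zeta_7^20 = exp(-2*I*pi/7)

chi_5(4) = zeta_7^(5*4) = zeta_7^20. Since zeta_7^7 = 1, this equals zeta_7^6 = exp(2*pi*i*6/7) = exp(-2*I*pi/7).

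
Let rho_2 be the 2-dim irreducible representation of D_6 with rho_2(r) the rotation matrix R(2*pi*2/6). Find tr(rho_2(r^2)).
chi_{rho_2}(r^2) = 2*cos(2*pi*2*2/6) = -1

Proof sketch: rho_2(r^2) is rotation by angle 2*pi*2*2/6, whose trace is 2*cos(2*pi*2*2/6) = -1.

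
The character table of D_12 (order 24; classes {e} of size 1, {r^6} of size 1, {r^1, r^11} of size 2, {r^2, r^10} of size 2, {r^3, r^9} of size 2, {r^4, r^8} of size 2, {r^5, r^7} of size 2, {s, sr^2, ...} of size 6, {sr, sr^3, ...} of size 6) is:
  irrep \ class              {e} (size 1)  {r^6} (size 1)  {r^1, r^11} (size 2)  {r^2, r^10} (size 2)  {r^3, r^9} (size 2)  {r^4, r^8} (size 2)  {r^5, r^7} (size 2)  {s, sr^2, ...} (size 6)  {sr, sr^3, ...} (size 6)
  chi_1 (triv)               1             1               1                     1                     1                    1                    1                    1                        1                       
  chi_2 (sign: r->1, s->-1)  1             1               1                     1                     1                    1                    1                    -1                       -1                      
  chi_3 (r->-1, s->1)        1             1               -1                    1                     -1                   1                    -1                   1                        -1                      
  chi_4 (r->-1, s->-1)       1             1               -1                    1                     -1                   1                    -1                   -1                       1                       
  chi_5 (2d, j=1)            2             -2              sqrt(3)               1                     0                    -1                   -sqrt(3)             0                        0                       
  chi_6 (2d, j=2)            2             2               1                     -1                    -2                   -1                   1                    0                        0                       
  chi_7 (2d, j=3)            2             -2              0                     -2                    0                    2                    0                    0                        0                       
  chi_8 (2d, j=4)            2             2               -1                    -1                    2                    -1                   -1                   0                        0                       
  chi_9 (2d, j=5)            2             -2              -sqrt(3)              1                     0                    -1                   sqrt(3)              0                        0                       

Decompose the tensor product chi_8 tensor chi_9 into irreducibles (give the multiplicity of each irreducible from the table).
chi_8 tensor chi_9 = chi_5 + chi_7 (all other irreducibles have multiplicity 0).

Solution. The character of a tensor product is the pointwise product (chi_8 * chi_9)(C) = chi_8(C) * chi_9(C):
  {e}: (2)*(2), {r^6}: (2)*(-2), {r^1, r^11}: (-1)*(-sqrt(3)), {r^2, r^10}: (-1)*(1), {r^3, r^9}: (2)*(0), {r^4, r^8}: (-1)*(-1), {r^5, r^7}: (-1)*(sqrt(3)), {s, sr^2, ...}: (0)*(0), {sr, sr^3, ...}: (0)*(0)
so (chi_8 * chi_9) takes values
  {e} -> 4, {r^6} -> -4, {r^1, r^11} -> sqrt(3), {r^2, r^10} -> -1, {r^3, r^9} -> 0, {r^4, r^8} -> 1, {r^5, r^7} -> -sqrt(3), {s, sr^2, ...} -> 0, {sr, sr^3, ...} -> 0.
Now take the inner product of this character with each irreducible chi from the table, <chi_8*chi_9, chi> = (1/24) sum_C |C| (chi_8*chi_9)(C) conj(chi(C)):
  <chi_8*chi_9, chi_1> = (1/24)[1*(4)*conj(1) + 1*(-4)*conj(1) + 2*(sqrt(3))*conj(1) + 2*(-1)*conj(1) + 2*(0)*conj(1) + 2*(1)*conj(1) + 2*(-sqrt(3))*conj(1) + 6*(0)*conj(1) + 6*(0)*conj(1)]
      = (1/24)[(4) + (-4) + (2*sqrt(3)) + (-2) + (0) + (2) + (-2*sqrt(3)) + (0) + (0)] = 0/24 = 0
  <chi_8*chi_9, chi_2> = (1/24)[1*(4)*conj(1) + 1*(-4)*conj(1) + 2*(sqrt(3))*conj(1) + 2*(-1)*conj(1) + 2*(0)*conj(1) + 2*(1)*conj(1) + 2*(-sqrt(3))*conj(1) + 6*(0)*conj(-1) + 6*(0)*conj(-1)]
      = (1/24)[(4) + (-4) + (2*sqrt(3)) + (-2) + (0) + (2) + (-2*sqrt(3)) + (0) + (0)] = 0/24 = 0
  <chi_8*chi_9, chi_3> = (1/24)[1*(4)*conj(1) + 1*(-4)*conj(1) + 2*(sqrt(3))*conj(-1) + 2*(-1)*conj(1) + 2*(0)*conj(-1) + 2*(1)*conj(1) + 2*(-sqrt(3))*conj(-1) + 6*(0)*conj(1) + 6*(0)*conj(-1)]
      = (1/24)[(4) + (-4) + (-2*sqrt(3)) + (-2) + (0) + (2) + (2*sqrt(3)) + (0) + (0)] = 0/24 = 0
  <chi_8*chi_9, chi_4> = (1/24)[1*(4)*conj(1) + 1*(-4)*conj(1) + 2*(sqrt(3))*conj(-1) + 2*(-1)*conj(1) + 2*(0)*conj(-1) + 2*(1)*conj(1) + 2*(-sqrt(3))*conj(-1) + 6*(0)*conj(-1) + 6*(0)*conj(1)]
      = (1/24)[(4) + (-4) + (-2*sqrt(3)) + (-2) + (0) + (2) + (2*sqrt(3)) + (0) + (0)] = 0/24 = 0
  <chi_8*chi_9, chi_5> = (1/24)[1*(4)*conj(2) + 1*(-4)*conj(-2) + 2*(sqrt(3))*conj(sqrt(3)) + 2*(-1)*conj(1) + 2*(0)*conj(0) + 2*(1)*conj(-1) + 2*(-sqrt(3))*conj(-sqrt(3)) + 6*(0)*conj(0) + 6*(0)*conj(0)]
      = (1/24)[(8) + (8) + (6) + (-2) + (0) + (-2) + (6) + (0) + (0)] = 24/24 = 1
  <chi_8*chi_9, chi_6> = (1/24)[1*(4)*conj(2) + 1*(-4)*conj(2) + 2*(sqrt(3))*conj(1) + 2*(-1)*conj(-1) + 2*(0)*conj(-2) + 2*(1)*conj(-1) + 2*(-sqrt(3))*conj(1) + 6*(0)*conj(0) + 6*(0)*conj(0)]
      = (1/24)[(8) + (-8) + (2*sqrt(3)) + (2) + (0) + (-2) + (-2*sqrt(3)) + (0) + (0)] = 0/24 = 0
  <chi_8*chi_9, chi_7> = (1/24)[1*(4)*conj(2) + 1*(-4)*conj(-2) + 2*(sqrt(3))*conj(0) + 2*(-1)*conj(-2) + 2*(0)*conj(0) + 2*(1)*conj(2) + 2*(-sqrt(3))*conj(0) + 6*(0)*conj(0) + 6*(0)*conj(0)]
      = (1/24)[(8) + (8) + (0) + (4) + (0) + (4) + (0) + (0) + (0)] = 24/24 = 1
  <chi_8*chi_9, chi_8> = (1/24)[1*(4)*conj(2) + 1*(-4)*conj(2) + 2*(sqrt(3))*conj(-1) + 2*(-1)*conj(-1) + 2*(0)*conj(2) + 2*(1)*conj(-1) + 2*(-sqrt(3))*conj(-1) + 6*(0)*conj(0) + 6*(0)*conj(0)]
      = (1/24)[(8) + (-8) + (-2*sqrt(3)) + (2) + (0) + (-2) + (2*sqrt(3)) + (0) + (0)] = 0/24 = 0
  <chi_8*chi_9, chi_9> = (1/24)[1*(4)*conj(2) + 1*(-4)*conj(-2) + 2*(sqrt(3))*conj(-sqrt(3)) + 2*(-1)*conj(1) + 2*(0)*conj(0) + 2*(1)*conj(-1) + 2*(-sqrt(3))*conj(sqrt(3)) + 6*(0)*conj(0) + 6*(0)*conj(0)]
      = (1/24)[(8) + (8) + (-6) + (-2) + (0) + (-2) + (-6) + (0) + (0)] = 0/24 = 0
Hence the multiplicities are chi_5: 1, chi_7: 1. Dimension check: dim(chi_8)*dim(chi_9) = 2*2 = 4 and sum (mult * dim) = 1*2 + 1*2 = 4.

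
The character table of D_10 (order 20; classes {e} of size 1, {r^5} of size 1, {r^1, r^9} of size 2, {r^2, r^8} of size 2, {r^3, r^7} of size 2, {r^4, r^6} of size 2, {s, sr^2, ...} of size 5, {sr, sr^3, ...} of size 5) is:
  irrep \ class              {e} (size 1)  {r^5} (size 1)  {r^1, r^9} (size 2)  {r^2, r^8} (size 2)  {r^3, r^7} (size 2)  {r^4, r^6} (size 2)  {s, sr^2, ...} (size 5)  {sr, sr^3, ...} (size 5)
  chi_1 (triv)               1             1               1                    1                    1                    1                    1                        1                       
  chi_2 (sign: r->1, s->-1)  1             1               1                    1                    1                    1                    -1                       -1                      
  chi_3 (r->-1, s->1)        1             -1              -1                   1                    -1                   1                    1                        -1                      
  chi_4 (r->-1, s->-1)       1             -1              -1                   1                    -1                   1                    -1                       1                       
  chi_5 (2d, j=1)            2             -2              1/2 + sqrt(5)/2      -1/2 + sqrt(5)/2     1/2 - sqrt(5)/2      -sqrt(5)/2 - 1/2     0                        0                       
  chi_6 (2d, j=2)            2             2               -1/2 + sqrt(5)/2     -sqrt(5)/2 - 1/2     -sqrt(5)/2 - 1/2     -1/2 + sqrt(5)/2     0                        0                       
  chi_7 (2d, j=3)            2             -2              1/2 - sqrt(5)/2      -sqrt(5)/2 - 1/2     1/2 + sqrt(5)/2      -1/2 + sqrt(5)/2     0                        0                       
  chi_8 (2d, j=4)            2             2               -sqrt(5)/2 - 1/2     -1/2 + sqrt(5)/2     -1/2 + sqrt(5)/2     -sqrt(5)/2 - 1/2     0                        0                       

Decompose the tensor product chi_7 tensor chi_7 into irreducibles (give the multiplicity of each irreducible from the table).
chi_7 tensor chi_7 = chi_1 + chi_2 + chi_8 (all other irreducibles have multiplicity 0).

Solution. The character of a tensor product is the pointwise product (chi_7 * chi_7)(C) = chi_7(C) * chi_7(C):
  {e}: (2)*(2), {r^5}: (-2)*(-2), {r^1, r^9}: (1/2 - sqrt(5)/2)*(1/2 - sqrt(5)/2), {r^2, r^8}: (-sqrt(5)/2 - 1/2)*(-sqrt(5)/2 - 1/2), {r^3, r^7}: (1/2 + sqrt(5)/2)*(1/2 + sqrt(5)/2), {r^4, r^6}: (-1/2 + sqrt(5)/2)*(-1/2 + sqrt(5)/2), {s, sr^2, ...}: (0)*(0), {sr, sr^3, ...}: (0)*(0)
so (chi_7 * chi_7) takes values
  {e} -> 4, {r^5} -> 4, {r^1, r^9} -> 3/2 - sqrt(5)/2, {r^2, r^8} -> sqrt(5)/2 + 3/2, {r^3, r^7} -> sqrt(5)/2 + 3/2, {r^4, r^6} -> 3/2 - sqrt(5)/2, {s, sr^2, ...} -> 0, {sr, sr^3, ...} -> 0.
Now take the inner product of this character with each irreducible chi from the table, <chi_7*chi_7, chi> = (1/20) sum_C |C| (chi_7*chi_7)(C) conj(chi(C)):
  <chi_7*chi_7, chi_1> = (1/20)[1*(4)*conj(1) + 1*(4)*conj(1) + 2*(3/2 - sqrt(5)/2)*conj(1) + 2*(sqrt(5)/2 + 3/2)*conj(1) + 2*(sqrt(5)/2 + 3/2)*conj(1) + 2*(3/2 - sqrt(5)/2)*conj(1) + 5*(0)*conj(1) + 5*(0)*conj(1)]
      = (1/20)[(4) + (4) + (3 - sqrt(5)) + (sqrt(5) + 3) + (sqrt(5) + 3) + (3 - sqrt(5)) + (0) + (0)] = 20/20 = 1
  <chi_7*chi_7, chi_2> = (1/20)[1*(4)*conj(1) + 1*(4)*conj(1) + 2*(3/2 - sqrt(5)/2)*conj(1) + 2*(sqrt(5)/2 + 3/2)*conj(1) + 2*(sqrt(5)/2 + 3/2)*conj(1) + 2*(3/2 - sqrt(5)/2)*conj(1) + 5*(0)*conj(-1) + 5*(0)*conj(-1)]
      = (1/20)[(4) + (4) + (3 - sqrt(5)) + (sqrt(5) + 3) + (sqrt(5) + 3) + (3 - sqrt(5)) + (0) + (0)] = 20/20 = 1
  <chi_7*chi_7, chi_3> = (1/20)[1*(4)*conj(1) + 1*(4)*conj(-1) + 2*(3/2 - sqrt(5)/2)*conj(-1) + 2*(sqrt(5)/2 + 3/2)*conj(1) + 2*(sqrt(5)/2 + 3/2)*conj(-1) + 2*(3/2 - sqrt(5)/2)*conj(1) + 5*(0)*conj(1) + 5*(0)*conj(-1)]
      = (1/20)[(4) + (-4) + (-3 + sqrt(5)) + (sqrt(5) + 3) + (-3 - sqrt(5)) + (3 - sqrt(5)) + (0) + (0)] = 0/20 = 0
  <chi_7*chi_7, chi_4> = (1/20)[1*(4)*conj(1) + 1*(4)*conj(-1) + 2*(3/2 - sqrt(5)/2)*conj(-1) + 2*(sqrt(5)/2 + 3/2)*conj(1) + 2*(sqrt(5)/2 + 3/2)*conj(-1) + 2*(3/2 - sqrt(5)/2)*conj(1) + 5*(0)*conj(-1) + 5*(0)*conj(1)]
      = (1/20)[(4) + (-4) + (-3 + sqrt(5)) + (sqrt(5) + 3) + (-3 - sqrt(5)) + (3 - sqrt(5)) + (0) + (0)] = 0/20 = 0
  <chi_7*chi_7, chi_5> = (1/20)[1*(4)*conj(2) + 1*(4)*conj(-2) + 2*(3/2 - sqrt(5)/2)*conj(1/2 + sqrt(5)/2) + 2*(sqrt(5)/2 + 3/2)*conj(-1/2 + sqrt(5)/2) + 2*(sqrt(5)/2 + 3/2)*conj(1/2 - sqrt(5)/2) + 2*(3/2 - sqrt(5)/2)*conj(-sqrt(5)/2 - 1/2) + 5*(0)*conj(0) + 5*(0)*conj(0)]
      = (1/20)[(8) + (-8) + (-1 + sqrt(5)) + (1 + sqrt(5)) + (-sqrt(5) - 1) + (1 - sqrt(5)) + (0) + (0)] = 0/20 = 0
  <chi_7*chi_7, chi_6> = (1/20)[1*(4)*conj(2) + 1*(4)*conj(2) + 2*(3/2 - sqrt(5)/2)*conj(-1/2 + sqrt(5)/2) + 2*(sqrt(5)/2 + 3/2)*conj(-sqrt(5)/2 - 1/2) + 2*(sqrt(5)/2 + 3/2)*conj(-sqrt(5)/2 - 1/2) + 2*(3/2 - sqrt(5)/2)*conj(-1/2 + sqrt(5)/2) + 5*(0)*conj(0) + 5*(0)*conj(0)]
      = (1/20)[(8) + (8) + (-4 + 2*sqrt(5)) + (-2*sqrt(5) - 4) + (-2*sqrt(5) - 4) + (-4 + 2*sqrt(5)) + (0) + (0)] = 0/20 = 0
  <chi_7*chi_7, chi_7> = (1/20)[1*(4)*conj(2) + 1*(4)*conj(-2) + 2*(3/2 - sqrt(5)/2)*conj(1/2 - sqrt(5)/2) + 2*(sqrt(5)/2 + 3/2)*conj(-sqrt(5)/2 - 1/2) + 2*(sqrt(5)/2 + 3/2)*conj(1/2 + sqrt(5)/2) + 2*(3/2 - sqrt(5)/2)*conj(-1/2 + sqrt(5)/2) + 5*(0)*conj(0) + 5*(0)*conj(0)]
      = (1/20)[(8) + (-8) + (4 - 2*sqrt(5)) + (-2*sqrt(5) - 4) + (4 + 2*sqrt(5)) + (-4 + 2*sqrt(5)) + (0) + (0)] = 0/20 = 0
  <chi_7*chi_7, chi_8> = (1/20)[1*(4)*conj(2) + 1*(4)*conj(2) + 2*(3/2 - sqrt(5)/2)*conj(-sqrt(5)/2 - 1/2) + 2*(sqrt(5)/2 + 3/2)*conj(-1/2 + sqrt(5)/2) + 2*(sqrt(5)/2 + 3/2)*conj(-1/2 + sqrt(5)/2) + 2*(3/2 - sqrt(5)/2)*conj(-sqrt(5)/2 - 1/2) + 5*(0)*conj(0) + 5*(0)*conj(0)]
      = (1/20)[(8) + (8) + (1 - sqrt(5)) + (1 + sqrt(5)) + (1 + sqrt(5)) + (1 - sqrt(5)) + (0) + (0)] = 20/20 = 1
Hence the multiplicities are chi_1: 1, chi_2: 1, chi_8: 1. Dimension check: dim(chi_7)*dim(chi_7) = 2*2 = 4 and sum (mult * dim) = 1*1 + 1*1 + 1*2 = 4.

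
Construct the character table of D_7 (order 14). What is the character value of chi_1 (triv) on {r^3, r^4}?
Conjugacy classes: {e} of size 1, {r^1, r^6} of size 2, {r^2, r^5} of size 2, {r^3, r^4} of size 2, {s, sr, ..., sr^6} of size 7.
Character table:
  irrep \ class              {e} (size 1)  {r^1, r^6} (size 2)  {r^2, r^5} (size 2)  {r^3, r^4} (size 2)  {s, sr, ..., sr^6} (size 7)
  chi_1 (triv)               1             1                    1                    1                    1                          
  chi_2 (sign: r->1, s->-1)  1             1                    1                    1                    -1                         
  chi_3 (2d, j=1)            2             2*cos(2*pi/7)        -2*cos(3*pi/7)       -2*cos(pi/7)         0                          
  chi_4 (2d, j=2)            2             -2*cos(3*pi/7)       -2*cos(pi/7)         2*cos(2*pi/7)        0                          
  chi_5 (2d, j=3)            2             -2*cos(pi/7)         2*cos(2*pi/7)        -2*cos(3*pi/7)       0                          

Spot check: chi_1 (triv) on {r^3, r^4} = 1.

D_7 has order 2*7 = 14 with 5 conjugacy classes, hence 5 irreducibles. Sum of squared dims 1 + 1 + 4 + 4 + 4 = 14 = |G|. Linear characters come from the abelianisation; the 2-dimensional irreps have character r^k -> 2*cos(2*pi*j*k/7), reflections -> 0.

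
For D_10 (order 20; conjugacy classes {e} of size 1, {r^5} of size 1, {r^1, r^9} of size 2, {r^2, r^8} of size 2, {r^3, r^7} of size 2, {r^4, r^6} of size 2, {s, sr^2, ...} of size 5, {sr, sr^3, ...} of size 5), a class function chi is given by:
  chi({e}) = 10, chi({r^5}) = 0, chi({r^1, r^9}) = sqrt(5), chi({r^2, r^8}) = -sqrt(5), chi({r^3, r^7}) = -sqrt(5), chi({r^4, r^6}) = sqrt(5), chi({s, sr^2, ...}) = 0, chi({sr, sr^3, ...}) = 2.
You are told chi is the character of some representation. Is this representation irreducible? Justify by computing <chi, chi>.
Not irreducible (reducible): <chi, chi> = 8 > 1.

Explanation: <chi, chi> = (1/|G|) sum_C |C| * |chi(C)|^2 = (1/20)[1*|10|^2 + 1*|0|^2 + 2*|sqrt(5)|^2 + 2*|-sqrt(5)|^2 + 2*|-sqrt(5)|^2 + 2*|sqrt(5)|^2 + 5*|0|^2 + 5*|2|^2]
  = (1/20)[(100) + (0) + (10) + (10) + (10) + (10) + (0) + (20)] = 160/20 = 8.
A character is irreducible iff <chi, chi> = 1, so this representation is reducible.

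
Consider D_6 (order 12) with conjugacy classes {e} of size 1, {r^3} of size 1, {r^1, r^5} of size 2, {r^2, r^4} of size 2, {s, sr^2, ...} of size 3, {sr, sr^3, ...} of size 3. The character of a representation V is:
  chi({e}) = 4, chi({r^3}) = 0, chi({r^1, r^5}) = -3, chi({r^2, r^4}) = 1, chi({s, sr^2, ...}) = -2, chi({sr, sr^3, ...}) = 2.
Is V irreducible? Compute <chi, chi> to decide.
Not irreducible (reducible): <chi, chi> = 5 > 1.

Reasoning: <chi, chi> = (1/|G|) sum_C |C| * |chi(C)|^2 = (1/12)[1*|4|^2 + 1*|0|^2 + 2*|-3|^2 + 2*|1|^2 + 3*|-2|^2 + 3*|2|^2]
  = (1/12)[(16) + (0) + (18) + (2) + (12) + (12)] = 60/12 = 5.
A character is irreducible iff <chi, chi> = 1, so this representation is reducible.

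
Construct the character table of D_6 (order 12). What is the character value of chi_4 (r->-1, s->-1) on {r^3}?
Conjugacy classes: {e} of size 1, {r^3} of size 1, {r^1, r^5} of size 2, {r^2, r^4} of size 2, {s, sr^2, ...} of size 3, {sr, sr^3, ...} of size 3.
Character table:
  irrep \ class              {e} (size 1)  {r^3} (size 1)  {r^1, r^5} (size 2)  {r^2, r^4} (size 2)  {s, sr^2, ...} (size 3)  {sr, sr^3, ...} (size 3)
  chi_1 (triv)               1             1               1                    1                    1                        1                       
  chi_2 (sign: r->1, s->-1)  1             1               1                    1                    -1                       -1                      
  chi_3 (r->-1, s->1)        1             -1              -1                   1                    1                        -1                      
  chi_4 (r->-1, s->-1)       1             -1              -1                   1                    -1                       1                       
  chi_5 (2d, j=1)            2             -2              1                    -1                   0                        0                       
  chi_6 (2d, j=2)            2             2               -1                   -1                   0                        0                       

Spot check: chi_4 (r->-1, s->-1) on {r^3} = -1.

Proof sketch: D_6 has order 2*6 = 12 with 6 conjugacy classes, hence 6 irreducibles. Sum of squared dims 1 + 1 + 1 + 1 + 4 + 4 = 12 = |G|. Linear characters come from the abelianisation; the 2-dimensional irreps have character r^k -> 2*cos(2*pi*j*k/6), reflections -> 0.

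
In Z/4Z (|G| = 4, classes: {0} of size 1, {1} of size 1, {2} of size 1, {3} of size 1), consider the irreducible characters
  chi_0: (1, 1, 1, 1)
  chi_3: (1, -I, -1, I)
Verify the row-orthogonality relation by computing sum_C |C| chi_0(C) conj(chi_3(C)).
Sum = 0; so <chi_0, chi_3> = 0 (distinct irreducibles are orthogonal).

Details: Compute term by term over conjugacy classes (|C| * chi_0(C) * conj(chi_3(C))):
  1*(1)*conj(1) + 1*(1)*conj(-I) + 1*(1)*conj(-1) + 1*(1)*conj(I)
  = (1) + (I) + (-1) + (-I)
  = 0.
(Exp terms are combined using exp(i*s)*conj(exp(i*t)) = exp(i*(s-t)), and sums of them are collapsed using the identity that for every m > 1 the m distinct m-th roots of unity sum to 0, e.g. 1 + exp(2*I*pi/3) + exp(-2*I*pi/3) = 0.)
Dividing by |G| = 4 gives 0/4 = 0, matching the row-orthogonality relation <chi_0, chi_3> = [chi_0 = chi_3].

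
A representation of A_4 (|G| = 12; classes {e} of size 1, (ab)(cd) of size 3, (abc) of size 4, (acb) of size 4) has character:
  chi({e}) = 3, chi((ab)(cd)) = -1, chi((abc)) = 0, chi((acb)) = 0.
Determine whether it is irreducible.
Irreducible: <chi, chi> = 1.

<chi, chi> = (1/|G|) sum_C |C| * |chi(C)|^2 = (1/12)[1*|3|^2 + 3*|-1|^2 + 4*|0|^2 + 4*|0|^2]
  = (1/12)[(9) + (3) + (0) + (0)] = 12/12 = 1.
(Exp terms are combined using exp(i*s)*conj(exp(i*t)) = exp(i*(s-t)), and sums of them are collapsed using the identity that for every m > 1 the m distinct m-th roots of unity sum to 0, e.g. 1 + exp(2*I*pi/3) + exp(-2*I*pi/3) = 0.)
A character is irreducible iff <chi, chi> = 1, so this representation is irreducible.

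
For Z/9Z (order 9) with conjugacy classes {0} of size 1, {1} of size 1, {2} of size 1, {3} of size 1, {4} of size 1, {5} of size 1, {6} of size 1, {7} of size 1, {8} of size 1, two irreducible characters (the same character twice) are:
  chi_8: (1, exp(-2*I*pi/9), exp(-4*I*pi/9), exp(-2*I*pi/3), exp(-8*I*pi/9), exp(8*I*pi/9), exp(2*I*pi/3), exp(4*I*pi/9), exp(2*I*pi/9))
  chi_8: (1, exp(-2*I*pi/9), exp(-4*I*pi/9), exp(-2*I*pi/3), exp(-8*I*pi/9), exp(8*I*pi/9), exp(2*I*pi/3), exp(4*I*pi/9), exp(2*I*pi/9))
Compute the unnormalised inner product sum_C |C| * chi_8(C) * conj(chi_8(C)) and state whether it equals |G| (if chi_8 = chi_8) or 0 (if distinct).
Sum = 9 = |G| = 9; so <chi_8, chi_8> = 1 (norm-1 confirms irreducibility).

Proof sketch: Compute term by term over conjugacy classes (|C| * chi_8(C) * conj(chi_8(C))):
  1*(1)*conj(1) + 1*(exp(-2*I*pi/9))*conj(exp(-2*I*pi/9)) + 1*(exp(-4*I*pi/9))*conj(exp(-4*I*pi/9)) + 1*(exp(-2*I*pi/3))*conj(exp(-2*I*pi/3)) + 1*(exp(-8*I*pi/9))*conj(exp(-8*I*pi/9)) + 1*(exp(8*I*pi/9))*conj(exp(8*I*pi/9)) + 1*(exp(2*I*pi/3))*conj(exp(2*I*pi/3)) + 1*(exp(4*I*pi/9))*conj(exp(4*I*pi/9)) + 1*(exp(2*I*pi/9))*conj(exp(2*I*pi/9))
  = (1) + (1) + (1) + (1) + (1) + (1) + (1) + (1) + (1)
  = 9.
(Exp terms are combined using exp(i*s)*conj(exp(i*t)) = exp(i*(s-t)), and sums of them are collapsed using the identity that for every m > 1 the m distinct m-th roots of unity sum to 0, e.g. 1 + exp(2*I*pi/3) + exp(-2*I*pi/3) = 0.)
Dividing by |G| = 9 gives 9/9 = 1, matching the row-orthogonality relation <chi_8, chi_8> = [chi_8 = chi_8].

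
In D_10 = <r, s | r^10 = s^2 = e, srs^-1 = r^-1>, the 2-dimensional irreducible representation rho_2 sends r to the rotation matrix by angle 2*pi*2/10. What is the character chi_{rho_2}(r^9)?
chi_{rho_2}(r^9) = 2*cos(2*pi*2*9/10) = -1/2 + sqrt(5)/2

Argument: rho_2(r^9) is rotation by angle 2*pi*2*9/10, whose trace is 2*cos(2*pi*2*9/10) = -1/2 + sqrt(5)/2.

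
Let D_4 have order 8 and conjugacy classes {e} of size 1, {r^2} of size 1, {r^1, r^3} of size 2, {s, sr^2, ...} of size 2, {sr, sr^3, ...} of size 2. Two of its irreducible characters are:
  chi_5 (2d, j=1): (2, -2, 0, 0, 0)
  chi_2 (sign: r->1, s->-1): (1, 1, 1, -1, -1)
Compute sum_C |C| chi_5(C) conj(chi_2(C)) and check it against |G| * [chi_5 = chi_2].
Sum = 0; so <chi_5, chi_2> = 0 (distinct irreducibles are orthogonal).

Argument: Compute term by term over conjugacy classes (|C| * chi_5(C) * conj(chi_2(C))):
  1*(2)*conj(1) + 1*(-2)*conj(1) + 2*(0)*conj(1) + 2*(0)*conj(-1) + 2*(0)*conj(-1)
  = (2) + (-2) + (0) + (0) + (0)
  = 0.
Dividing by |G| = 8 gives 0/8 = 0, matching the row-orthogonality relation <chi_5, chi_2> = [chi_5 = chi_2].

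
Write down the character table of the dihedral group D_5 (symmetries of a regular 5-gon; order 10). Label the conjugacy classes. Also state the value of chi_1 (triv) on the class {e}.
Conjugacy classes: {e} of size 1, {r^1, r^4} of size 2, {r^2, r^3} of size 2, {s, sr, ..., sr^4} of size 5.
Character table:
  irrep \ class              {e} (size 1)  {r^1, r^4} (size 2)  {r^2, r^3} (size 2)  {s, sr, ..., sr^4} (size 5)
  chi_1 (triv)               1             1                    1                    1                          
  chi_2 (sign: r->1, s->-1)  1             1                    1                    -1                         
  chi_3 (2d, j=1)            2             -1/2 + sqrt(5)/2     -sqrt(5)/2 - 1/2     0                          
  chi_4 (2d, j=2)            2             -sqrt(5)/2 - 1/2     -1/2 + sqrt(5)/2     0                          

Spot check: chi_1 (triv) on {e} = 1.

Why: D_5 has order 2*5 = 10 with 4 conjugacy classes, hence 4 irreducibles. Sum of squared dims 1 + 1 + 4 + 4 = 10 = |G|. Linear characters come from the abelianisation; the 2-dimensional irreps have character r^k -> 2*cos(2*pi*j*k/5), reflections -> 0.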